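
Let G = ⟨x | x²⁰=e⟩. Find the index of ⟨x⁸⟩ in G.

First find ord(x⁸) by computing successive powers:
  (x⁸)¹ = x⁸, (x⁸)² = x¹⁶, (x⁸)³ = x⁴, (x⁸)⁴ = x¹², (x⁸)⁵ = e.
So |⟨x⁸⟩| = ord(x⁸) = 5. With |G| = 20, by Lagrange [G : ⟨x⁸⟩] = 20/5 = 4.

Answer: 4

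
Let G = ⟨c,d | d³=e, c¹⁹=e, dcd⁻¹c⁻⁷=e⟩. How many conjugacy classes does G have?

The conjugacy classes (representative and size) are:
  [e] (size 1), [c¹¹] (size 3), [c¹⁴] (size 3), [c⁶] (size 3), [c¹⁷] (size 3), [c¹²] (size 3), [c¹⁰] (size 3), [c²d] (size 19), [c¹⁸d²] (size 19).
Class equation: 1 + 3 + 3 + 3 + 3 + 3 + 3 + 19 + 19 = 57 = |G|. So G has 9 conjugacy classes.

Answer: 9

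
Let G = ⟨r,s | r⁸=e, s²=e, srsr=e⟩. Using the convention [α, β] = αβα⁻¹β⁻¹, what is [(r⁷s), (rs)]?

[(r⁷s), (rs)] = (r⁷s)·(rs)·(r⁷s)⁻¹·(rs)⁻¹.
  (r⁷s) · (rs) = r⁶
  (r⁶) · (r⁷s) = r⁵s
  (r⁵s) · (rs) = r⁴

Answer: r⁴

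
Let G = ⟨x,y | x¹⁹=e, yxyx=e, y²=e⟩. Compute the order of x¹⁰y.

Compute successive powers until reaching e:
  (x¹⁰y)¹ = x¹⁰y, (x¹⁰y)² = e.
The smallest positive k with (x¹⁰y)ᵏ = e is 2.

Answer: 2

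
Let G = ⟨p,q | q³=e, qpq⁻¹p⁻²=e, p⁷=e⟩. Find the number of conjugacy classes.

The conjugacy classes (representative and size) are:
  [e] (size 1), [p²] (size 3), [p⁵] (size 3), [q] (size 7), [q²] (size 7).
Class equation: 1 + 3 + 3 + 7 + 7 = 21 = |G|. So G has 5 conjugacy classes.

Answer: 5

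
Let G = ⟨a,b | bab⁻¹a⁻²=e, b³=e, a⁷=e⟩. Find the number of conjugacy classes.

The conjugacy classes (representative and size) are:
  [e] (size 1), [a²] (size 3), [a⁵] (size 3), [b] (size 7), [b²] (size 7).
Class equation: 1 + 3 + 3 + 7 + 7 = 21 = |G|. So G has 5 conjugacy classes.

Answer: 5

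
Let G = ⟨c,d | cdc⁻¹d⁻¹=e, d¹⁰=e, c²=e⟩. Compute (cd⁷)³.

Compute successive powers of (cd⁷), reducing at each step:
  (cd⁷)²: (cd⁷) · c = d⁷;   (d⁷) · d⁷ = d⁴
  (cd⁷)³: (d⁴) · c = cd⁴;   (cd⁴) · d⁷ = cd

Answer: cd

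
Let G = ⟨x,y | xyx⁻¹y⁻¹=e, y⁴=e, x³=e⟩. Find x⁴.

Compute successive powers of x, reducing at each step:
  x²: x · x = x²
  x³: (x²) · x = e
  x⁴: e · x = x

Answer: x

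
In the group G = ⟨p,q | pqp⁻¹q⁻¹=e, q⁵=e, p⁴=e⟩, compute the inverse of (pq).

The order of (pq) is 20 (smallest k with (pq)ᵏ = e), so (pq)⁻¹ = (pq)¹⁹ = p³q⁴.
Check: (pq) · (p³q⁴) → (pq) · p³ = q;   q · q⁴ = e, giving e as required.

Answer: p³q⁴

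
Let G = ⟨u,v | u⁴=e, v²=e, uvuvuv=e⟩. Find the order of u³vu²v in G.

Compute successive powers until reaching e:
  (u³vu²v)¹ = u³vu²v, (u³vu²v)² = e.
The smallest positive k with (u³vu²v)ᵏ = e is 2.

Answer: 2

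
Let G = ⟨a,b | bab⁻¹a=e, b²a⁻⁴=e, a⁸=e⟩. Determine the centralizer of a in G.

⟨a⟩ ⊆ C_G(a) since powers of a commute with a; so |C_G(a)| ≥ |⟨a⟩| = 8.
By orbit–stabilizer, |C_G(a)| = |G| / |conj. class of a| = 16 / 2 = 8.
The 8 elements commuting with a are {e, a, a², a³, a⁴, a⁵, a⁶, a⁷}.

Answer: {e, a, a², a³, a⁴, a⁵, a⁶, a⁷}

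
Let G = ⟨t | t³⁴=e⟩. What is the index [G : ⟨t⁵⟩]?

First find ord(t⁵) by computing successive powers:
  (t⁵)¹ = t⁵, (t⁵)² = t¹⁰, (t⁵)³ = t¹⁵, (t⁵)⁴ = t²⁰, (t⁵)⁵ = t²⁵, (t⁵)⁶ = t³⁰, (t⁵)⁷ = t, (t⁵)⁸ = t⁶, (t⁵)⁹ = t¹¹, (t⁵)¹⁰ = t¹⁶, (t⁵)¹¹ = t²¹, (t⁵)¹² = t²⁶, (t⁵)¹³ = t³¹, (t⁵)¹⁴ = t², (t⁵)¹⁵ = t⁷, (t⁵)¹⁶ = t¹², (t⁵)¹⁷ = t¹⁷, (t⁵)¹⁸ = t²², (t⁵)¹⁹ = t²⁷, (t⁵)²⁰ = t³², (t⁵)²¹ = t³, (t⁵)²² = t⁸, (t⁵)²³ = t¹³, (t⁵)²⁴ = t¹⁸, (t⁵)²⁵ = t²³, (t⁵)²⁶ = t²⁸, (t⁵)²⁷ = t³³, (t⁵)²⁸ = t⁴, (t⁵)²⁹ = t⁹, (t⁵)³⁰ = t¹⁴, (t⁵)³¹ = t¹⁹, (t⁵)³² = t²⁴, (t⁵)³³ = t²⁹, (t⁵)³⁴ = e.
So |⟨t⁵⟩| = ord(t⁵) = 34. With |G| = 34, by Lagrange [G : ⟨t⁵⟩] = 34/34 = 1.

Answer: 1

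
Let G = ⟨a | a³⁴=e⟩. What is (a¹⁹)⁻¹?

The order of (a¹⁹) is 34 (smallest k with (a¹⁹)ᵏ = e), so (a¹⁹)⁻¹ = (a¹⁹)³³ = a¹⁵.
Check: (a¹⁹) · (a¹⁵) → (a¹⁹) · a¹⁵ = e, giving e as required.

Answer: a¹⁵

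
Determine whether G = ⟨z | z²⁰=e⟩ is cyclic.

|G| = 20. The element z has order 20 (its powers give 20 distinct elements), so ⟨z⟩ = G and G is cyclic.

Answer: Yes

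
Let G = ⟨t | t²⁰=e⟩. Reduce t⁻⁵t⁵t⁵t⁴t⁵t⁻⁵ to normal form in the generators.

Multiply left to right, reducing at each step:
  (t¹⁵) · t⁵ = e
  e · t⁵ = t⁵
  (t⁵) · t⁴ = t⁹
  (t⁹) · t⁵ = t¹⁴
  (t¹⁴) · t⁻⁵ = t⁹

Answer: t⁹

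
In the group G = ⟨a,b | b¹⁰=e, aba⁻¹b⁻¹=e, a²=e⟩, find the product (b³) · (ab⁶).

Compute (b³) · (ab⁶) by multiplying left to right and reducing via the relations at each step:
  (b³) · a = ab³
  (ab³) · b⁶ = ab⁹

Answer: ab⁹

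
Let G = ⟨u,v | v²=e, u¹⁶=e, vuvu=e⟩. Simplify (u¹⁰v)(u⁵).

Compute (u¹⁰v) · (u⁵) by multiplying left to right and reducing via the relations at each step:
  (u¹⁰v) · u⁵ = u⁵v

Answer: u⁵v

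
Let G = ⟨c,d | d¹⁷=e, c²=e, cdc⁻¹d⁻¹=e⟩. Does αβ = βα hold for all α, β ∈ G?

Each pair of generators commutes: c·d = cd = d·c. Since the generators pairwise commute, every element of G commutes with every other, so G is abelian.

Answer: Yes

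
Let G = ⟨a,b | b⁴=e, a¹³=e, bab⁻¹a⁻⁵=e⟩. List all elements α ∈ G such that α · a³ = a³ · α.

⟨a³⟩ ⊆ C_G(a³) since powers of a³ commute with a³; so |C_G(a³)| ≥ |⟨a³⟩| = 13.
By orbit–stabilizer, |C_G(a³)| = |G| / |conj. class of a³| = 52 / 4 = 13.
The 13 elements commuting with a³ are {e, a, a², a³, a⁴, a⁵, a⁶, a⁷, a⁸, a⁹, a¹⁰, a¹¹, a¹²}.

Answer: {e, a, a², a³, a⁴, a⁵, a⁶, a⁷, a⁸, a⁹, a¹⁰, a¹¹, a¹²}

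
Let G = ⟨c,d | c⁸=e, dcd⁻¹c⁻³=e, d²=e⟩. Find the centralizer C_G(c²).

⟨c²⟩ ⊆ C_G(c²) since powers of c² commute with c²; so |C_G(c²)| ≥ |⟨c²⟩| = 4.
By orbit–stabilizer, |C_G(c²)| = |G| / |conj. class of c²| = 16 / 2 = 8.
The 8 elements commuting with c² are {e, c, c², c³, c⁴, c⁵, c⁶, c⁷}.

Answer: {e, c, c², c³, c⁴, c⁵, c⁶, c⁷}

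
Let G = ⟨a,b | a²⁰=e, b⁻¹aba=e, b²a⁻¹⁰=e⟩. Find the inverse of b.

The order of b is 4 (smallest k with bᵏ = e), so b⁻¹ = b³ = b⁻¹.
Check: b · (b⁻¹) → b · b⁻¹ = e, giving e as required.

Answer: b⁻¹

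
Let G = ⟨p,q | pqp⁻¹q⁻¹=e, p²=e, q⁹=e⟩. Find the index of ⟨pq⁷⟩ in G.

First find ord(pq⁷) by computing successive powers:
  (pq⁷)¹ = pq⁷, (pq⁷)² = q⁵, (pq⁷)³ = pq³, (pq⁷)⁴ = q, (pq⁷)⁵ = pq⁸, (pq⁷)⁶ = q⁶, (pq⁷)⁷ = pq⁴, (pq⁷)⁸ = q², (pq⁷)⁹ = p, (pq⁷)¹⁰ = q⁷, (pq⁷)¹¹ = pq⁵, (pq⁷)¹² = q³, (pq⁷)¹³ = pq, (pq⁷)¹⁴ = q⁸, (pq⁷)¹⁵ = pq⁶, (pq⁷)¹⁶ = q⁴, (pq⁷)¹⁷ = pq², (pq⁷)¹⁸ = e.
So |⟨pq⁷⟩| = ord(pq⁷) = 18. With |G| = 18, by Lagrange [G : ⟨pq⁷⟩] = 18/18 = 1.

Answer: 1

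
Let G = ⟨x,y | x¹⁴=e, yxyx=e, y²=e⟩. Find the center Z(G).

An element z ∈ Z(G) iff z commutes with every generator.
For example x⁷ is central: (x⁷)·x = x⁸ = x·(x⁷); (x⁷)·y = x⁷y = y·(x⁷).
Whereas x ∉ Z(G) since x·y = xy ≠ x¹³y = y·x.
Checking each of the 28 elements this way gives Z(G) = {e, x⁷}, of order 2.

Answer: {e, x⁷}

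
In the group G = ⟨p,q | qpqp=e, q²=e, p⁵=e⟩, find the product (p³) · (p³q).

Compute (p³) · (p³q) by multiplying left to right and reducing via the relations at each step:
  (p³) · p³ = p
  p · q = pq

Answer: pq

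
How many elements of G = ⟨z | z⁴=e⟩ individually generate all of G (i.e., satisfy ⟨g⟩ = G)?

G is cyclic of order 4. An element generates G iff its order is 4, and a cyclic group of order 4 has exactly φ(4) = 2 such elements.

Answer: 2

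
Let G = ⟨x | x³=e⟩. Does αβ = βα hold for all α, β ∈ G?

G has a single generator, so G is cyclic and hence abelian.

Answer: Yes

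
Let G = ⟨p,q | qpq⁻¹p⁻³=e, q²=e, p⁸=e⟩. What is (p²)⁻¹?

The order of (p²) is 4 (smallest k with (p²)ᵏ = e), so (p²)⁻¹ = (p²)³ = p⁶.
Check: (p²) · (p⁶) → (p²) · p⁶ = e, giving e as required.

Answer: p⁶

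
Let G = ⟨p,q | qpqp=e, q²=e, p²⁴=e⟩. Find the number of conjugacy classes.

The conjugacy classes (representative and size) are:
  [e] (size 1), [p²³] (size 2), [p²] (size 2), [p³] (size 2), [p²⁰] (size 2), [p¹⁹] (size 2), [p⁶] (size 2), [p⁷] (size 2), [p⁸] (size 2), [p⁹] (size 2), [p¹⁴] (size 2), [p¹¹] (size 2), [p¹²] (size 1), [p⁴q] (size 12), [p⁵q] (size 12).
Class equation: 1 + 2 + 2 + 2 + 2 + 2 + 2 + 2 + 2 + 2 + 2 + 2 + 1 + 12 + 12 = 48 = |G|. So G has 15 conjugacy classes.

Answer: 15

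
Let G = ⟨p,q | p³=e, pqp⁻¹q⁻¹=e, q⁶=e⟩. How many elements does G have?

Enumerate words in the generators, reducing via the relations: the distinct elements are
  {e, p, q, pq, p², q², q³, q⁴, q⁵, pq², pq³, pq⁴, pq⁵, p²q, p²q², p²q³, p²q⁴, p²q⁵}.
No further products give new elements, so |G| = 18.

Answer: 18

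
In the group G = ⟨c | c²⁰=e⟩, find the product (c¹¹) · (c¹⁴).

Compute (c¹¹) · (c¹⁴) by multiplying left to right and reducing via the relations at each step:
  (c¹¹) · c¹⁴ = c⁵

Answer: c⁵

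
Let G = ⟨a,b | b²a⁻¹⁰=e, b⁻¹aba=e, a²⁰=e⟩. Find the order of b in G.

Compute successive powers until reaching e:
  b¹ = b, b² = a¹⁰, b³ = b⁻¹, b⁴ = e.
The smallest positive k with bᵏ = e is 4.

Answer: 4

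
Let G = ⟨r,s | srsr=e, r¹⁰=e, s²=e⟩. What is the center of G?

An element z ∈ Z(G) iff z commutes with every generator.
For example r⁵ is central: (r⁵)·r = r⁶ = r·(r⁵); (r⁵)·s = r⁵s = s·(r⁵).
Whereas r ∉ Z(G) since r·s = rs ≠ r⁹s = s·r.
Checking each of the 20 elements this way gives Z(G) = {e, r⁵}, of order 2.

Answer: {e, r⁵}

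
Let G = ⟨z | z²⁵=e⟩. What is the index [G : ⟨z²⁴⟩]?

First find ord(z²⁴) by computing successive powers:
  (z²⁴)¹ = z²⁴, (z²⁴)² = z²³, (z²⁴)³ = z²², (z²⁴)⁴ = z²¹, (z²⁴)⁵ = z²⁰, (z²⁴)⁶ = z¹⁹, (z²⁴)⁷ = z¹⁸, (z²⁴)⁸ = z¹⁷, (z²⁴)⁹ = z¹⁶, (z²⁴)¹⁰ = z¹⁵, (z²⁴)¹¹ = z¹⁴, (z²⁴)¹² = z¹³, (z²⁴)¹³ = z¹², (z²⁴)¹⁴ = z¹¹, (z²⁴)¹⁵ = z¹⁰, (z²⁴)¹⁶ = z⁹, (z²⁴)¹⁷ = z⁸, (z²⁴)¹⁸ = z⁷, (z²⁴)¹⁹ = z⁶, (z²⁴)²⁰ = z⁵, (z²⁴)²¹ = z⁴, (z²⁴)²² = z³, (z²⁴)²³ = z², (z²⁴)²⁴ = z, (z²⁴)²⁵ = e.
So |⟨z²⁴⟩| = ord(z²⁴) = 25. With |G| = 25, by Lagrange [G : ⟨z²⁴⟩] = 25/25 = 1.

Answer: 1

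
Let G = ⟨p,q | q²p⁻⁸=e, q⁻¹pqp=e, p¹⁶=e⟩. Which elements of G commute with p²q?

⟨p²q⟩ ⊆ C_G(p²q) since powers of p²q commute with p²q; so |C_G(p²q)| ≥ |⟨p²q⟩| = 4.
By orbit–stabilizer, |C_G(p²q)| = |G| / |conj. class of p²q| = 32 / 8 = 4.
The 4 elements commuting with p²q are {e, p⁸, p²q, p²q⁻¹}.

Answer: {e, p⁸, p²q, p²q⁻¹}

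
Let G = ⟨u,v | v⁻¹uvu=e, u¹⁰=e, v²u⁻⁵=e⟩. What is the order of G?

Enumerate words in the generators, reducing via the relations: the distinct elements are
  {e, u, v, uv, u², u³, u⁴, u⁵, u⁶, u⁷, u⁸, u⁹, u²v, u³v, u⁴v, v⁻¹, uv⁻¹, u²v⁻¹, u³v⁻¹, u⁴v⁻¹}.
No further products give new elements, so |G| = 20.

Answer: 20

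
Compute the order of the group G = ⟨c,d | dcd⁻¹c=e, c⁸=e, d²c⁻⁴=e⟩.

Enumerate words in the generators, reducing via the relations: the distinct elements are
  {c, d, e, cd, c², c³, c⁴, c⁵, c⁶, c⁷, c²d, c³d, d⁻¹, cd⁻¹, c²d⁻¹, c³d⁻¹}.
No further products give new elements, so |G| = 16.

Answer: 16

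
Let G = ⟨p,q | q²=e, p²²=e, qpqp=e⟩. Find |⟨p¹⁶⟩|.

|⟨p¹⁶⟩| equals the order of p¹⁶. Compute successive powers until reaching e:
  (p¹⁶)¹ = p¹⁶, (p¹⁶)² = p¹⁰, (p¹⁶)³ = p⁴, (p¹⁶)⁴ = p²⁰, (p¹⁶)⁵ = p¹⁴, (p¹⁶)⁶ = p⁸, (p¹⁶)⁷ = p², (p¹⁶)⁸ = p¹⁸, (p¹⁶)⁹ = p¹², (p¹⁶)¹⁰ = p⁶, (p¹⁶)¹¹ = e.
The smallest positive k with (p¹⁶)ᵏ = e is 11, so |⟨p¹⁶⟩| = 11.

Answer: 11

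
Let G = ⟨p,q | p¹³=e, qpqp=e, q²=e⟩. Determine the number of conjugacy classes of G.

The conjugacy classes (representative and size) are:
  [e] (size 1), [p¹²] (size 2), [p¹¹] (size 2), [p³] (size 2), [p⁴] (size 2), [p⁸] (size 2), [p⁶] (size 2), [q] (size 13).
Class equation: 1 + 2 + 2 + 2 + 2 + 2 + 2 + 13 = 26 = |G|. So G has 8 conjugacy classes.

Answer: 8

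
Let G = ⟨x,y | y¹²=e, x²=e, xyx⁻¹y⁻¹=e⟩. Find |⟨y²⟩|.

|⟨y²⟩| equals the order of y². Compute successive powers until reaching e:
  (y²)¹ = y², (y²)² = y⁴, (y²)³ = y⁶, (y²)⁴ = y⁸, (y²)⁵ = y¹⁰, (y²)⁶ = e.
The smallest positive k with (y²)ᵏ = e is 6, so |⟨y²⟩| = 6.

Answer: 6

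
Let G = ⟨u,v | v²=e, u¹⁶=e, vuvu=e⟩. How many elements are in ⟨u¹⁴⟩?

|⟨u¹⁴⟩| equals the order of u¹⁴. Compute successive powers until reaching e:
  (u¹⁴)¹ = u¹⁴, (u¹⁴)² = u¹², (u¹⁴)³ = u¹⁰, (u¹⁴)⁴ = u⁸, (u¹⁴)⁵ = u⁶, (u¹⁴)⁶ = u⁴, (u¹⁴)⁷ = u², (u¹⁴)⁸ = e.
The smallest positive k with (u¹⁴)ᵏ = e is 8, so |⟨u¹⁴⟩| = 8.

Answer: 8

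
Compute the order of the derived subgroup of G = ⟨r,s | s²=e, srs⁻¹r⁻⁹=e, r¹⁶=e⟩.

G' = [G, G] is generated by all commutators. The generator-pair commutators are: [r, s] = r⁸.
The subgroup they normally generate is {e, r⁸}, of order 2.
Check: |G/G'| = 32/2 = 16 is the order of the abelianisation.

Answer: 2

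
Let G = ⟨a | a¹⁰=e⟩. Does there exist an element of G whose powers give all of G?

|G| = 10. The element a has order 10 (its powers give 10 distinct elements), so ⟨a⟩ = G and G is cyclic.

Answer: Yes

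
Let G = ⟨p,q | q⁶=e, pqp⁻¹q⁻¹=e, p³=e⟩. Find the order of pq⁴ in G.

Compute successive powers until reaching e:
  (pq⁴)¹ = pq⁴, (pq⁴)² = p²q², (pq⁴)³ = e.
The smallest positive k with (pq⁴)ᵏ = e is 3.

Answer: 3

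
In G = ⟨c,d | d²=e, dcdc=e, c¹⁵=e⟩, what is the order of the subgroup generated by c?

|⟨c⟩| equals the order of c. Compute successive powers until reaching e:
  c¹ = c, c² = c², c³ = c³, c⁴ = c⁴, c⁵ = c⁵, c⁶ = c⁶, c⁷ = c⁷, c⁸ = c⁸, c⁹ = c⁹, c¹⁰ = c¹⁰, c¹¹ = c¹¹, c¹² = c¹², c¹³ = c¹³, c¹⁴ = c¹⁴, c¹⁵ = e.
The smallest positive k with cᵏ = e is 15, so |⟨c⟩| = 15.

Answer: 15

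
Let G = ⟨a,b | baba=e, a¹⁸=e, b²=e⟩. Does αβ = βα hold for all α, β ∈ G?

a·b = ab but b·a = a¹⁷b, so a·b ≠ b·a and G is not abelian.

Answer: No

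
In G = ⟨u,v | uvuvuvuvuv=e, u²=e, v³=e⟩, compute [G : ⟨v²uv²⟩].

First find ord(v²uv²) by computing successive powers:
  (v²uv²)¹ = v²uv², (v²uv²)² = v²uvuv², (v²uv²)³ = vuv²uv, (v²uv²)⁴ = vuv, (v²uv²)⁵ = e.
So |⟨v²uv²⟩| = ord(v²uv²) = 5. With |G| = 60, by Lagrange [G : ⟨v²uv²⟩] = 60/5 = 12.

Answer: 12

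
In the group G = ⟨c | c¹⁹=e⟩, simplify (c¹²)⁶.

Compute successive powers of (c¹²), reducing at each step:
  (c¹²)²: (c¹²) · c¹² = c⁵
  (c¹²)³: (c⁵) · c¹² = c¹⁷
  (c¹²)⁴: (c¹⁷) · c¹² = c¹⁰
  (c¹²)⁵: (c¹⁰) · c¹² = c³
  (c¹²)⁶: (c³) · c¹² = c¹⁵

Answer: c¹⁵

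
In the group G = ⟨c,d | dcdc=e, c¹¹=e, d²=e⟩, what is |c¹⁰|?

Compute successive powers until reaching e:
  (c¹⁰)¹ = c¹⁰, (c¹⁰)² = c⁹, (c¹⁰)³ = c⁸, (c¹⁰)⁴ = c⁷, (c¹⁰)⁵ = c⁶, (c¹⁰)⁶ = c⁵, (c¹⁰)⁷ = c⁴, (c¹⁰)⁸ = c³, (c¹⁰)⁹ = c², (c¹⁰)¹⁰ = c, (c¹⁰)¹¹ = e.
The smallest positive k with (c¹⁰)ᵏ = e is 11.

Answer: 11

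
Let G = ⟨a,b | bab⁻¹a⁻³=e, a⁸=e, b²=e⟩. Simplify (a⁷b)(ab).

Compute (a⁷b) · (ab) by multiplying left to right and reducing via the relations at each step:
  (a⁷b) · a = a²b
  (a²b) · b = a²

Answer: a²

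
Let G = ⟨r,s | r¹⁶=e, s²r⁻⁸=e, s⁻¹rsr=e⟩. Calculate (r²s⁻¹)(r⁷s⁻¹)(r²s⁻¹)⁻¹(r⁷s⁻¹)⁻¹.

[(r²s⁻¹), (r⁷s⁻¹)] = (r²s⁻¹)·(r⁷s⁻¹)·(r²s⁻¹)⁻¹·(r⁷s⁻¹)⁻¹.
  (r²s⁻¹) · (r⁷s⁻¹) = r³
  (r³) · (r²s) = r⁵s
  (r⁵s) · (r⁷s) = r⁶

Answer: r⁶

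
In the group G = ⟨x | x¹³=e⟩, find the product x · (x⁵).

Compute x · (x⁵) by multiplying left to right and reducing via the relations at each step:
  x · x⁵ = x⁶

Answer: x⁶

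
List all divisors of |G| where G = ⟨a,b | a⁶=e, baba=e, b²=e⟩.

|G| = 12 = 2² · 3. By Lagrange's theorem the order of any subgroup divides 12; the divisors of 12 are 1, 2, 3, 4, 6, 12.

Answer: 1, 2, 3, 4, 6, 12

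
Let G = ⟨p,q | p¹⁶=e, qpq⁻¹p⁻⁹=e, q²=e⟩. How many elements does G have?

Enumerate words in the generators, reducing via the relations: the distinct elements are
  {e, p, q, pq, p², p³, p⁴, p⁵, p⁶, p⁷, p⁸, p⁹, p²q, p³q, p¹², p¹³, p¹¹, p¹⁰, p¹⁴, p¹⁵, p⁴q, p⁵q, p⁶q, p⁷q, p⁸q, p⁹q, p¹²q, p¹³q, p¹¹q, p¹⁰q, p¹⁴q, p¹⁵q}.
No further products give new elements, so |G| = 32.

Answer: 32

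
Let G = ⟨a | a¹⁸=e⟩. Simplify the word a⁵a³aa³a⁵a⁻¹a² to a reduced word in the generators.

Multiply left to right, reducing at each step:
  (a⁵) · a³ = a⁸
  (a⁸) · a = a⁹
  (a⁹) · a³ = a¹²
  (a¹²) · a⁵ = a¹⁷
  (a¹⁷) · a⁻¹ = a¹⁶
  (a¹⁶) · a² = e

Answer: e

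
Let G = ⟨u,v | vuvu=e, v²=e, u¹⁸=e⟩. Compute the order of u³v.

Compute successive powers until reaching e:
  (u³v)¹ = u³v, (u³v)² = e.
The smallest positive k with (u³v)ᵏ = e is 2.

Answer: 2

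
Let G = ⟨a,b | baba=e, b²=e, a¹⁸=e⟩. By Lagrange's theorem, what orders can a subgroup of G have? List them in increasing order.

|G| = 36 = 2² · 3². By Lagrange's theorem the order of any subgroup divides 36; the divisors of 36 are 1, 2, 3, 4, 6, 9, 12, 18, 36.

Answer: 1, 2, 3, 4, 6, 9, 12, 18, 36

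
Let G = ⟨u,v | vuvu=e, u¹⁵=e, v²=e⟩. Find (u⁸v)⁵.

Compute successive powers of (u⁸v), reducing at each step:
  (u⁸v)²: (u⁸v) · u⁸ = v;   v · v = e
  (u⁸v)³: e · u⁸ = u⁸;   (u⁸) · v = u⁸v
  (u⁸v)⁴: (u⁸v) · u⁸ = v;   v · v = e
  (u⁸v)⁵: e · u⁸ = u⁸;   (u⁸) · v = u⁸v

Answer: u⁸v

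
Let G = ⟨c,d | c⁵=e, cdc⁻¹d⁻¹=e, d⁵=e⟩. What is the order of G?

Enumerate words in the generators, reducing via the relations: the distinct elements are
  {c, d, e, cd, c², c³, c⁴, d², d³, d⁴, cd², cd³, cd⁴, c²d, c³d, c⁴d, c²d², c²d³, c²d⁴, c³d², c³d³, c³d⁴, c⁴d², c⁴d³, c⁴d⁴}.
No further products give new elements, so |G| = 25.

Answer: 25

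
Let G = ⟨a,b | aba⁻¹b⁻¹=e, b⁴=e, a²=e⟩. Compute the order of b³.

Compute successive powers until reaching e:
  (b³)¹ = b³, (b³)² = b², (b³)³ = b, (b³)⁴ = e.
The smallest positive k with (b³)ᵏ = e is 4.

Answer: 4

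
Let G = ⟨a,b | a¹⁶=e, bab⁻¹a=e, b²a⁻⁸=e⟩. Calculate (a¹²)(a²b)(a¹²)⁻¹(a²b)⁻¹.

[(a¹²), (a²b)] = (a¹²)·(a²b)·(a¹²)⁻¹·(a²b)⁻¹.
  (a¹²) · (a²b) = a⁶b⁻¹
  (a⁶b⁻¹) · (a⁴) = a²b⁻¹
  (a²b⁻¹) · (a²b⁻¹) = a⁸

Answer: a⁸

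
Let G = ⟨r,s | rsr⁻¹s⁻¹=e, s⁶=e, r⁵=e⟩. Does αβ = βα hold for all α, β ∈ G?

Each pair of generators commutes: r·s = rs = s·r. Since the generators pairwise commute, every element of G commutes with every other, so G is abelian.

Answer: Yes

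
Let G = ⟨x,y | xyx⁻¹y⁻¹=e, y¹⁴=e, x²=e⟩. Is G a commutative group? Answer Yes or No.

Each pair of generators commutes: x·y = xy = y·x. Since the generators pairwise commute, every element of G commutes with every other, so G is abelian.

Answer: Yes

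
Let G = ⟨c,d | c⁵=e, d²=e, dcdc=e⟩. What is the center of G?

An element z ∈ Z(G) iff z commutes with every generator.
For example e is central: e·c = c = c·e; e·d = d = d·e.
Whereas c ∉ Z(G) since c·d = cd ≠ c⁴d = d·c.
Checking each of the 10 elements this way gives Z(G) = {e}, of order 1.

Answer: {e}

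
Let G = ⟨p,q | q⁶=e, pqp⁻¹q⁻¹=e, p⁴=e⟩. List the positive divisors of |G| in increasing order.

|G| = 24 = 2³ · 3. By Lagrange's theorem the order of any subgroup divides 24; the divisors of 24 are 1, 2, 3, 4, 6, 8, 12, 24.

Answer: 1, 2, 3, 4, 6, 8, 12, 24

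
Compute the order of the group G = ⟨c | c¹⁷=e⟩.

G is generated by a single element, so G is cyclic. The relator gives c¹⁷ = e and no smaller power is forced to be e, so the 17 powers {c, e, c², c³, c⁴, c⁵, c⁶, c⁷, c⁸, c⁹, c¹², c¹³, c¹¹, c¹⁰, c¹⁴, c¹⁵, c¹⁶} are distinct. Hence |G| = 17.

Answer: 17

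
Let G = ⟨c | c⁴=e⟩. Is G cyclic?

|G| = 4. The element c has order 4 (its powers give 4 distinct elements), so ⟨c⟩ = G and G is cyclic.

Answer: Yes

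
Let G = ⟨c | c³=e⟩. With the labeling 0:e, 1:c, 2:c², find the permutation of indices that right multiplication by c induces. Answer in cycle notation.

(0 1 2)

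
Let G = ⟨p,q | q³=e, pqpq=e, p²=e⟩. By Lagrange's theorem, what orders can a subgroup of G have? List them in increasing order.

|G| = 6 = 2 · 3. By Lagrange's theorem the order of any subgroup divides 6; the divisors of 6 are 1, 2, 3, 6.

Answer: 1, 2, 3, 6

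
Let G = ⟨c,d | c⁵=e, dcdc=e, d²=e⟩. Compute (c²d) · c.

Compute (c²d) · c by multiplying left to right and reducing via the relations at each step:
  (c²d) · c = cd

Answer: cd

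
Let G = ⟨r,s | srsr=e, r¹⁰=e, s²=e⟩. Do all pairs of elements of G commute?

r·s = rs but s·r = r⁹s, so r·s ≠ s·r and G is not abelian.

Answer: No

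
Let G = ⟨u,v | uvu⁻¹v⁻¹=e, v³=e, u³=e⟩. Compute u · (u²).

Compute u · (u²) by multiplying left to right and reducing via the relations at each step:
  u · u² = e

Answer: e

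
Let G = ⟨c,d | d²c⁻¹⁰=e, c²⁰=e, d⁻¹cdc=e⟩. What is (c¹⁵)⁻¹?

The order of (c¹⁵) is 4 (smallest k with (c¹⁵)ᵏ = e), so (c¹⁵)⁻¹ = (c¹⁵)³ = c⁵.
Check: (c¹⁵) · (c⁵) → (c¹⁵) · c⁵ = e, giving e as required.

Answer: c⁵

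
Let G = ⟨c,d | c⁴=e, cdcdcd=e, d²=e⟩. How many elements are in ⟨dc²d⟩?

|⟨dc²d⟩| equals the order of dc²d. Compute successive powers until reaching e:
  (dc²d)¹ = dc²d, (dc²d)² = e.
The smallest positive k with (dc²d)ᵏ = e is 2, so |⟨dc²d⟩| = 2.

Answer: 2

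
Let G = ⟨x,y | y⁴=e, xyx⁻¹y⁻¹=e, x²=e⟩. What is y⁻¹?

The order of y is 4 (smallest k with yᵏ = e), so y⁻¹ = y³ = y³.
Check: y · (y³) → y · y³ = e, giving e as required.

Answer: y³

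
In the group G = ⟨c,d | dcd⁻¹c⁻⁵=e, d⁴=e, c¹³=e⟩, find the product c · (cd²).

Compute c · (cd²) by multiplying left to right and reducing via the relations at each step:
  c · c = c²
  (c²) · d² = c²d²

Answer: c²d²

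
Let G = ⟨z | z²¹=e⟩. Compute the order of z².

Compute successive powers until reaching e:
  (z²)¹ = z², (z²)² = z⁴, (z²)³ = z⁶, (z²)⁴ = z⁸, (z²)⁵ = z¹⁰, (z²)⁶ = z¹², (z²)⁷ = z¹⁴, (z²)⁸ = z¹⁶, (z²)⁹ = z¹⁸, (z²)¹⁰ = z²⁰, (z²)¹¹ = z, (z²)¹² = z³, (z²)¹³ = z⁵, (z²)¹⁴ = z⁷, (z²)¹⁵ = z⁹, (z²)¹⁶ = z¹¹, (z²)¹⁷ = z¹³, (z²)¹⁸ = z¹⁵, (z²)¹⁹ = z¹⁷, (z²)²⁰ = z¹⁹, (z²)²¹ = e.
The smallest positive k with (z²)ᵏ = e is 21.

Answer: 21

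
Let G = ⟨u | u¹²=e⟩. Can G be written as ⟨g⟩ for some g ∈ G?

|G| = 12. The element u has order 12 (its powers give 12 distinct elements), so ⟨u⟩ = G and G is cyclic.

Answer: Yes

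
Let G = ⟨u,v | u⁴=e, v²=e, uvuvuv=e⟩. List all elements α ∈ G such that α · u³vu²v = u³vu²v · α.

⟨u³vu²v⟩ ⊆ C_G(u³vu²v) since powers of u³vu²v commute with u³vu²v; so |C_G(u³vu²v)| ≥ |⟨u³vu²v⟩| = 2.
By orbit–stabilizer, |C_G(u³vu²v)| = |G| / |conj. class of u³vu²v| = 24 / 6 = 4.
The 4 elements commuting with u³vu²v are {e, u², uvu²v, u³vu²v}.

Answer: {e, u², uvu²v, u³vu²v}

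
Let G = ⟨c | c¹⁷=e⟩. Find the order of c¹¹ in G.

Compute successive powers until reaching e:
  (c¹¹)¹ = c¹¹, (c¹¹)² = c⁵, (c¹¹)³ = c¹⁶, (c¹¹)⁴ = c¹⁰, (c¹¹)⁵ = c⁴, (c¹¹)⁶ = c¹⁵, (c¹¹)⁷ = c⁹, (c¹¹)⁸ = c³, (c¹¹)⁹ = c¹⁴, (c¹¹)¹⁰ = c⁸, (c¹¹)¹¹ = c², (c¹¹)¹² = c¹³, (c¹¹)¹³ = c⁷, (c¹¹)¹⁴ = c, (c¹¹)¹⁵ = c¹², (c¹¹)¹⁶ = c⁶, (c¹¹)¹⁷ = e.
The smallest positive k with (c¹¹)ᵏ = e is 17.

Answer: 17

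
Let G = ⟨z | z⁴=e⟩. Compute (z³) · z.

Compute (z³) · z by multiplying left to right and reducing via the relations at each step:
  (z³) · z = e

Answer: e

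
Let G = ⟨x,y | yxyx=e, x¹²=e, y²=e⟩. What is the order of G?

Enumerate words in the generators, reducing via the relations: the distinct elements are
  {e, x, y, xy, x², x³, x⁴, x⁵, x⁶, x⁷, x⁸, x⁹, x²y, x³y, x¹¹, x¹⁰, x⁴y, x⁵y, x⁶y, x⁷y, x⁸y, x⁹y, x¹¹y, x¹⁰y}.
No further products give new elements, so |G| = 24.

Answer: 24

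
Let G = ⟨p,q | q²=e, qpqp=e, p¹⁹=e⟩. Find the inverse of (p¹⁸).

The order of (p¹⁸) is 19 (smallest k with (p¹⁸)ᵏ = e), so (p¹⁸)⁻¹ = (p¹⁸)¹⁸ = p.
Check: (p¹⁸) · p → (p¹⁸) · p = e, giving e as required.

Answer: p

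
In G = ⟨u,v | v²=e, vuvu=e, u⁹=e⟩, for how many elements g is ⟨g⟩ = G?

⟨g⟩ = G would require ord(g) = |G| = 18, but the maximum element order in G is 9 < 18. So G is not cyclic and no single element generates it: the count is 0.

Answer: 0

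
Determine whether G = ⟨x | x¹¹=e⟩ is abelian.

G has a single generator, so G is cyclic and hence abelian.

Answer: Yes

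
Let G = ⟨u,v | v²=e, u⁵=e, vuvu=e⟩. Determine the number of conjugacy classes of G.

The conjugacy classes (representative and size) are:
  [e] (size 1), [u] (size 2), [u²] (size 2), [v] (size 5).
Class equation: 1 + 2 + 2 + 5 = 10 = |G|. So G has 4 conjugacy classes.

Answer: 4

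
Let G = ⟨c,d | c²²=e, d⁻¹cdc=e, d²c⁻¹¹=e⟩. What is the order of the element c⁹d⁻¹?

Compute successive powers until reaching e:
  (c⁹d⁻¹)¹ = c⁹d⁻¹, (c⁹d⁻¹)² = c¹¹, (c⁹d⁻¹)³ = c⁹d, (c⁹d⁻¹)⁴ = e.
The smallest positive k with (c⁹d⁻¹)ᵏ = e is 4.

Answer: 4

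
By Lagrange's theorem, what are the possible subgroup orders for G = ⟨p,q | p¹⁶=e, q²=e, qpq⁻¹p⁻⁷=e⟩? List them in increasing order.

|G| = 32 = 2⁵. By Lagrange's theorem the order of any subgroup divides 32; the divisors of 32 are 1, 2, 4, 8, 16, 32.

Answer: 1, 2, 4, 8, 16, 32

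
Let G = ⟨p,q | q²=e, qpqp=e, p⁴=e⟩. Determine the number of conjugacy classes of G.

The conjugacy classes (representative and size) are:
  [e] (size 1), [p] (size 2), [p²] (size 1), [p²q] (size 2), [p³q] (size 2).
Class equation: 1 + 2 + 1 + 2 + 2 = 8 = |G|. So G has 5 conjugacy classes.

Answer: 5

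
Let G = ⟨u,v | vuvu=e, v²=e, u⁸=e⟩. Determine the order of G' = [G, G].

G' = [G, G] is generated by all commutators. The generator-pair commutators are: [u, v] = u².
The subgroup they normally generate is {e, u², u⁴, u⁶}, of order 4.
Check: |G/G'| = 16/4 = 4 is the order of the abelianisation.

Answer: 4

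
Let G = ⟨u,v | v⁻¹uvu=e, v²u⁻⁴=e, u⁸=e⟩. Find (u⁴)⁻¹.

The order of (u⁴) is 2 (smallest k with (u⁴)ᵏ = e), so (u⁴)⁻¹ = (u⁴)¹ = u⁴.
Check: (u⁴) · (u⁴) → (u⁴) · u⁴ = e, giving e as required.

Answer: u⁴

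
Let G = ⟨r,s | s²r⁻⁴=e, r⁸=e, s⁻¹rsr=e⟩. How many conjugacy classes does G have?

The conjugacy classes (representative and size) are:
  [e] (size 1), [r⁷] (size 2), [r⁶] (size 2), [r³] (size 2), [r⁴] (size 1), [r²s⁻¹] (size 4), [r³s⁻¹] (size 4).
Class equation: 1 + 2 + 2 + 2 + 1 + 4 + 4 = 16 = |G|. So G has 7 conjugacy classes.

Answer: 7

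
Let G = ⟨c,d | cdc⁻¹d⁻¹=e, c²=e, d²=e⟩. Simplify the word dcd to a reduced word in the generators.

Multiply left to right, reducing at each step:
  d · c = cd
  (cd) · d = c

Answer: c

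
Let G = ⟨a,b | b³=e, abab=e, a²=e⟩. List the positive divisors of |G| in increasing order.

|G| = 6 = 2 · 3. By Lagrange's theorem the order of any subgroup divides 6; the divisors of 6 are 1, 2, 3, 6.

Answer: 1, 2, 3, 6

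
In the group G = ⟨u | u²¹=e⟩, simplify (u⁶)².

Compute successive powers of (u⁶), reducing at each step:
  (u⁶)²: (u⁶) · u⁶ = u¹²

Answer: u¹²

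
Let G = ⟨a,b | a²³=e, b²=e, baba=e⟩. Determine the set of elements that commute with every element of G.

An element z ∈ Z(G) iff z commutes with every generator.
For example e is central: e·a = a = a·e; e·b = b = b·e.
Whereas a ∉ Z(G) since a·b = ab ≠ a²²b = b·a.
Checking each of the 46 elements this way gives Z(G) = {e}, of order 1.

Answer: {e}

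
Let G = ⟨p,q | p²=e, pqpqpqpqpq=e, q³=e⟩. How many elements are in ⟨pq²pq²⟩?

|⟨pq²pq²⟩| equals the order of pq²pq². Compute successive powers until reaching e:
  (pq²pq²)¹ = pq²pq², (pq²pq²)² = qp, (pq²pq²)³ = pq², (pq²pq²)⁴ = qpqp, (pq²pq²)⁵ = e.
The smallest positive k with (pq²pq²)ᵏ = e is 5, so |⟨pq²pq²⟩| = 5.

Answer: 5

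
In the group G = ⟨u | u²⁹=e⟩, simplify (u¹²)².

Compute successive powers of (u¹²), reducing at each step:
  (u¹²)²: (u¹²) · u¹² = u²⁴

Answer: u²⁴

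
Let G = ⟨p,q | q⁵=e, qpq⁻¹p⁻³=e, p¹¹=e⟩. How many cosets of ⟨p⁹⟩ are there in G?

First find ord(p⁹) by computing successive powers:
  (p⁹)¹ = p⁹, (p⁹)² = p⁷, (p⁹)³ = p⁵, (p⁹)⁴ = p³, (p⁹)⁵ = p, (p⁹)⁶ = p¹⁰, (p⁹)⁷ = p⁸, (p⁹)⁸ = p⁶, (p⁹)⁹ = p⁴, (p⁹)¹⁰ = p², (p⁹)¹¹ = e.
So |⟨p⁹⟩| = ord(p⁹) = 11. With |G| = 55, by Lagrange [G : ⟨p⁹⟩] = 55/11 = 5.

Answer: 5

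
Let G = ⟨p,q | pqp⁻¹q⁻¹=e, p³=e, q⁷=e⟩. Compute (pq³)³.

Compute successive powers of (pq³), reducing at each step:
  (pq³)²: (pq³) · p = p²q³;   (p²q³) · q³ = p²q⁶
  (pq³)³: (p²q⁶) · p = q⁶;   (q⁶) · q³ = q²

Answer: q²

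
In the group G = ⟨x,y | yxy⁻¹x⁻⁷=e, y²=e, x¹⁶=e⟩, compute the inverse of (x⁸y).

The order of (x⁸y) is 2 (smallest k with (x⁸y)ᵏ = e), so (x⁸y)⁻¹ = (x⁸y)¹ = x⁸y.
Check: (x⁸y) · (x⁸y) → (x⁸y) · x⁸ = y;   y · y = e, giving e as required.

Answer: x⁸y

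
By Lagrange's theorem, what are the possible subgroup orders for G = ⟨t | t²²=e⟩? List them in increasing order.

|G| = 22 = 2 · 11. By Lagrange's theorem the order of any subgroup divides 22; the divisors of 22 are 1, 2, 11, 22.

Answer: 1, 2, 11, 22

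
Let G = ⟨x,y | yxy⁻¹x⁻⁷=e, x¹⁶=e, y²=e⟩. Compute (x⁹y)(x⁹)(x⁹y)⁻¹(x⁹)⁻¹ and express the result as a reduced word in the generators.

[(x⁹y), (x⁹)] = (x⁹y)·(x⁹)·(x⁹y)⁻¹·(x⁹)⁻¹.
  (x⁹y) · (x⁹) = x⁸y
  (x⁸y) · (xy) = x¹⁵
  (x¹⁵) · (x⁷) = x⁶

Answer: x⁶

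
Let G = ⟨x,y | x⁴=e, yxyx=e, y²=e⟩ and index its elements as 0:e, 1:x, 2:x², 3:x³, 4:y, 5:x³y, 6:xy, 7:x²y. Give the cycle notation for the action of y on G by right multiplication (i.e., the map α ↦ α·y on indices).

(0 4)(1 6)(2 7)(3 5)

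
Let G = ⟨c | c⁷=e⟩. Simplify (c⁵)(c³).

Compute (c⁵) · (c³) by multiplying left to right and reducing via the relations at each step:
  (c⁵) · c³ = c

Answer: c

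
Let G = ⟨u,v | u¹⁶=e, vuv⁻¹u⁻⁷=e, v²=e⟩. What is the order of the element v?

Compute successive powers until reaching e:
  v¹ = v, v² = e.
The smallest positive k with vᵏ = e is 2.

Answer: 2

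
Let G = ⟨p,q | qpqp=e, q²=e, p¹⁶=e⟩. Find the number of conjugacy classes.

The conjugacy classes (representative and size) are:
  [e] (size 1), [p¹⁵] (size 2), [p²] (size 2), [p³] (size 2), [p¹²] (size 2), [p⁵] (size 2), [p⁶] (size 2), [p⁷] (size 2), [p⁸] (size 1), [p²q] (size 8), [p¹⁵q] (size 8).
Class equation: 1 + 2 + 2 + 2 + 2 + 2 + 2 + 2 + 1 + 8 + 8 = 32 = |G|. So G has 11 conjugacy classes.

Answer: 11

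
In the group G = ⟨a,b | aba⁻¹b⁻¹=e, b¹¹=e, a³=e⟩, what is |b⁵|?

Compute successive powers until reaching e:
  (b⁵)¹ = b⁵, (b⁵)² = b¹⁰, (b⁵)³ = b⁴, (b⁵)⁴ = b⁹, (b⁵)⁵ = b³, (b⁵)⁶ = b⁸, (b⁵)⁷ = b², (b⁵)⁸ = b⁷, (b⁵)⁹ = b, (b⁵)¹⁰ = b⁶, (b⁵)¹¹ = e.
The smallest positive k with (b⁵)ᵏ = e is 11.

Answer: 11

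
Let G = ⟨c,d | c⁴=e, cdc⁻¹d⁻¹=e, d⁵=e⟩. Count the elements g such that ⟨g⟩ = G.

G is cyclic of order 20. An element generates G iff its order is 20, and a cyclic group of order 20 has exactly φ(20) = 8 such elements.

Answer: 8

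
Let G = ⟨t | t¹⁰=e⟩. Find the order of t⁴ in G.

Compute successive powers until reaching e:
  (t⁴)¹ = t⁴, (t⁴)² = t⁸, (t⁴)³ = t², (t⁴)⁴ = t⁶, (t⁴)⁵ = e.
The smallest positive k with (t⁴)ᵏ = e is 5.

Answer: 5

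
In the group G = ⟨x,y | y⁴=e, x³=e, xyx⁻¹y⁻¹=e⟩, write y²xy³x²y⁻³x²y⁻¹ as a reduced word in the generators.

Multiply left to right, reducing at each step:
  (y²) · x = xy²
  (xy²) · y³ = xy
  (xy) · x² = y
  y · y⁻³ = y²
  (y²) · x² = x²y²
  (x²y²) · y⁻¹ = x²y

Answer: x²y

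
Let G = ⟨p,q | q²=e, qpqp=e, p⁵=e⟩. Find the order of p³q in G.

Compute successive powers until reaching e:
  (p³q)¹ = p³q, (p³q)² = e.
The smallest positive k with (p³q)ᵏ = e is 2.

Answer: 2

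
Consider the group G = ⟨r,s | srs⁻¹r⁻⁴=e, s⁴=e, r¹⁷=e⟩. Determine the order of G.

Enumerate words in the generators, reducing via the relations: the distinct elements are
  {e, r, s, rs, r², r³, r⁴, r⁵, r⁶, r⁷, r⁸, r⁹, s², s³, rs², rs³, r²s, r³s, r¹², r¹³, r¹¹, r¹⁰, r¹⁴, r¹⁵, r¹⁶, r⁴s, r⁵s, r⁶s, r⁷s, r⁸s, r⁹s, r²s², r²s³, r³s², r³s³, r¹²s, r¹³s, r¹¹s, r¹⁰s, r¹⁴s, r¹⁵s, r¹⁶s, r⁴s², r⁴s³, r⁵s², r⁵s³, r⁶s², r⁶s³, r⁷s², r⁷s³, r⁸s², r⁸s³, r⁹s², r⁹s³, r¹²s², r¹²s³, r¹³s², r¹³s³, r¹¹s², r¹¹s³, r¹⁰s², r¹⁰s³, r¹⁴s², r¹⁴s³, r¹⁵s², r¹⁵s³, r¹⁶s², r¹⁶s³}.
No further products give new elements, so |G| = 68.

Answer: 68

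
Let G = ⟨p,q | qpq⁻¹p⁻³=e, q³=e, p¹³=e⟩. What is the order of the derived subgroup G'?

G' = [G, G] is generated by all commutators. The generator-pair commutators are: [p, q] = p¹¹.
The subgroup they normally generate is {e, p, p², p³, p⁴, p⁵, p⁶, p⁷, p⁸, p⁹, p¹⁰, p¹¹, p¹²}, of order 13.
Check: |G/G'| = 39/13 = 3 is the order of the abelianisation.

Answer: 13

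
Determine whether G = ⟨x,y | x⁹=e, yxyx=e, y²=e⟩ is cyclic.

Every cyclic group is abelian. But x·y = xy while y·x = x⁸y, so x·y ≠ y·x and G is not abelian. Hence G is not cyclic.

Answer: No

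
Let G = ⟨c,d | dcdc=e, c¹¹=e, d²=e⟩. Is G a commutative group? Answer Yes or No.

c·d = cd but d·c = c¹⁰d, so c·d ≠ d·c and G is not abelian.

Answer: No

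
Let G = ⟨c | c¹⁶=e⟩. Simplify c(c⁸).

Compute c · (c⁸) by multiplying left to right and reducing via the relations at each step:
  c · c⁸ = c⁹

Answer: c⁹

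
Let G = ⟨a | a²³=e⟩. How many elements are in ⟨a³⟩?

|⟨a³⟩| equals the order of a³. Compute successive powers until reaching e:
  (a³)¹ = a³, (a³)² = a⁶, (a³)³ = a⁹, (a³)⁴ = a¹², (a³)⁵ = a¹⁵, (a³)⁶ = a¹⁸, (a³)⁷ = a²¹, (a³)⁸ = a, (a³)⁹ = a⁴, (a³)¹⁰ = a⁷, (a³)¹¹ = a¹⁰, (a³)¹² = a¹³, (a³)¹³ = a¹⁶, (a³)¹⁴ = a¹⁹, (a³)¹⁵ = a²², (a³)¹⁶ = a², (a³)¹⁷ = a⁵, (a³)¹⁸ = a⁸, (a³)¹⁹ = a¹¹, (a³)²⁰ = a¹⁴, (a³)²¹ = a¹⁷, (a³)²² = a²⁰, (a³)²³ = e.
The smallest positive k with (a³)ᵏ = e is 23, so |⟨a³⟩| = 23.

Answer: 23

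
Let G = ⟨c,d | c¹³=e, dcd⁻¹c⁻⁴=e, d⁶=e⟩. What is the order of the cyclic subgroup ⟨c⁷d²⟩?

|⟨c⁷d²⟩| equals the order of c⁷d². Compute successive powers until reaching e:
  (c⁷d²)¹ = c⁷d², (c⁷d²)² = c²d⁴, (c⁷d²)³ = e.
The smallest positive k with (c⁷d²)ᵏ = e is 3, so |⟨c⁷d²⟩| = 3.

Answer: 3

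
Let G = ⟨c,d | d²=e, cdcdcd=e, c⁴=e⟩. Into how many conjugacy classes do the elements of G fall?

The conjugacy classes (representative and size) are:
  [e] (size 1), [c³] (size 6), [c²dc²d] (size 3), [cdc³] (size 6), [dc³] (size 8).
Class equation: 1 + 6 + 3 + 6 + 8 = 24 = |G|. So G has 5 conjugacy classes.

Answer: 5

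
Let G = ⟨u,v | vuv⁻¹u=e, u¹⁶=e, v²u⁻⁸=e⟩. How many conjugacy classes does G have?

The conjugacy classes (representative and size) are:
  [e] (size 1), [u] (size 2), [u¹⁴] (size 2), [u¹³] (size 2), [u¹²] (size 2), [u⁵] (size 2), [u¹⁰] (size 2), [u⁷] (size 2), [u⁸] (size 1), [v⁻¹] (size 8), [u⁷v⁻¹] (size 8).
Class equation: 1 + 2 + 2 + 2 + 2 + 2 + 2 + 2 + 1 + 8 + 8 = 32 = |G|. So G has 11 conjugacy classes.

Answer: 11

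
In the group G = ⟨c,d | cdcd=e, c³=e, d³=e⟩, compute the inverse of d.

The order of d is 3 (smallest k with dᵏ = e), so d⁻¹ = d² = d².
Check: d · (d²) → d · d² = e, giving e as required.

Answer: d²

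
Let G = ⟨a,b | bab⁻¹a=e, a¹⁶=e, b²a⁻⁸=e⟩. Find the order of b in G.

Compute successive powers until reaching e:
  b¹ = b, b² = a⁸, b³ = b⁻¹, b⁴ = e.
The smallest positive k with bᵏ = e is 4.

Answer: 4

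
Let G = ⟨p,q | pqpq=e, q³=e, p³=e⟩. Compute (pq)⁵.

Compute successive powers of (pq), reducing at each step:
  (pq)²: (pq) · p = q²;   (q²) · q = e
  (pq)³: e · p = p;   p · q = pq
  (pq)⁴: (pq) · p = q²;   (q²) · q = e
  (pq)⁵: e · p = p;   p · q = pq

Answer: pq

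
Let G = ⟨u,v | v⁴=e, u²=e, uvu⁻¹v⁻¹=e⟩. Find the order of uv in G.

Compute successive powers until reaching e:
  (uv)¹ = uv, (uv)² = v², (uv)³ = uv³, (uv)⁴ = e.
The smallest positive k with (uv)ᵏ = e is 4.

Answer: 4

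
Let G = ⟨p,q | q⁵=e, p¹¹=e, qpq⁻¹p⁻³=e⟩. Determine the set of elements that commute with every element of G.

An element z ∈ Z(G) iff z commutes with every generator.
For example e is central: e·p = p = p·e; e·q = q = q·e.
Whereas p ∉ Z(G) since p·q = pq ≠ p³q = q·p.
Checking each of the 55 elements this way gives Z(G) = {e}, of order 1.

Answer: {e}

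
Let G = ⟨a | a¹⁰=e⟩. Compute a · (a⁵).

Compute a · (a⁵) by multiplying left to right and reducing via the relations at each step:
  a · a⁵ = a⁶

Answer: a⁶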